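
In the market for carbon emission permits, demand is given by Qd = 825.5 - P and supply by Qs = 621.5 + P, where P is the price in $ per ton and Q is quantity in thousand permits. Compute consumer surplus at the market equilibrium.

Consumer surplus = 261726.125

At equilibrium Qd = Qs, so 825.5 - P = 621.5 + P; collecting terms, 204 = 2P and P* = 102.
Substitute back: Q* = 825.5 - 102 = 723.5.
Demand choke price (Qd = 0): P = 825.5. Consumer surplus = ½ × (825.5 - 102) × 723.5 = 261726.125.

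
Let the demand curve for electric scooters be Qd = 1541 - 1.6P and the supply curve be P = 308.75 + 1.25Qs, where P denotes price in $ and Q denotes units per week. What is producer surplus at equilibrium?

In direct form, Qs = -247 + 0.8P.
Set Qd = Qs: 1541 - 1.6P = -247 + 0.8P, so 1788 = 2.4P and P* = 745.
Plugging P* into demand: Q* = 1541 - 1.6(745) = 349.
Supply choke price (Qs = 0): P = 308.75. Producer surplus = ½ × (745 - 308.75) × 349 = 76125.625.

Producer surplus = 76125.625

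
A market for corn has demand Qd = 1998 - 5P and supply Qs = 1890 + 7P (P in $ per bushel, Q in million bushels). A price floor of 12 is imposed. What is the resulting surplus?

Surplus = 36

At P = 12: Qd = 1938 and Qs = 1974.
Surplus = Qs - Qd = 1974 - 1938 = 36.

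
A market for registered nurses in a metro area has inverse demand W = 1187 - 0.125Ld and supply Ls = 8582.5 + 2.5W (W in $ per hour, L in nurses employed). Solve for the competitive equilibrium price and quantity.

W* = 87, L* = 8800

Rewriting in direct form: Ld = 9496 - 8W.
The market clears where 9496 - 8W = 8582.5 + 2.5W. Rearranging, 10.5W = 913.5, hence W* = 87.
From the demand curve, L* = 9496 - 8(87) = 8800.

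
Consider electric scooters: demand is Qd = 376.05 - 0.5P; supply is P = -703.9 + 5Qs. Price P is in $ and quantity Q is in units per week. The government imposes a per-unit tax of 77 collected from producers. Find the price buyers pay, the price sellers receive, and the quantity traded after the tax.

Rewriting in direct form: Qs = 140.78 + 0.2P.
The tax drives a wedge P_b - P_s = 77. Substituting P_s = P_b - 77 into supply: Qs = 125.38 + 0.2P_b.
Market clearing requires 376.05 - 0.5P_b = 125.38 + 0.2P_b; hence 250.67 = 0.7P_b and P_b = 358.1.
Then P_s = 358.1 - 77 = 281.1 and Q = 376.05 - 0.5(358.1) = 197.

P_b = 358.1, P_s = 281.1, Q = 197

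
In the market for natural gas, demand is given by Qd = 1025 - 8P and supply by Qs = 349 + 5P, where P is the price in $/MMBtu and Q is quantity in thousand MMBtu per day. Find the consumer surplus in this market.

Consumer surplus = 23180.0625

The market clears where 1025 - 8P = 349 + 5P. Rearranging, 13P = 676, hence P* = 52.
Plugging P* into demand: Q* = 1025 - 8(52) = 609.
Demand choke price (Qd = 0): P = 1025/8 = 128.125. Consumer surplus = ½ × (128.125 - 52) × 609 = 23180.0625.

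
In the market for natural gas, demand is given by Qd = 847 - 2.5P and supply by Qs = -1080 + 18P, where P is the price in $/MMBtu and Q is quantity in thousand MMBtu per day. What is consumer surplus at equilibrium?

The market clears where 847 - 2.5P = -1080 + 18P. Rearranging, 20.5P = 1927, hence P* = 94.
Substitute back: Q* = 847 - 2.5(94) = 612.
Demand choke price (Qd = 0): P = 847/2.5 = 338.8. Consumer surplus = ½ × (338.8 - 94) × 612 = 74908.8.

Consumer surplus = 74908.8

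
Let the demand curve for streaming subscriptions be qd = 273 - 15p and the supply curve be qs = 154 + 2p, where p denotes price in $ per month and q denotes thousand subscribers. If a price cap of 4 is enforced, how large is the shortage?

Shortage = 51

With p fixed at 4, quantity demanded is 213 and quantity supplied is 162.
Shortage = qd - qs = 213 - 162 = 51.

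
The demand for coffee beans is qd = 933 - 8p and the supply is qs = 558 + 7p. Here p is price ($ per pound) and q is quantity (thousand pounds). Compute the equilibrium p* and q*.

Equating demand and supply, 933 - 8p = 558 + 7p gives 15p = 375, so p* = 25.
From the demand curve, q* = 933 - 8(25) = 733.

p* = 25, q* = 733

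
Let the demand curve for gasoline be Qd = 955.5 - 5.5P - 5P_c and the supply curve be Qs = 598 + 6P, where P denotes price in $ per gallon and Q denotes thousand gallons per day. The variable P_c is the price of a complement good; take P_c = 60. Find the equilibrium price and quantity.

P* = 5, Q* = 628

With P_c = 60, demand is Qd = 655.5 - 5.5P.
Set Qd = Qs: 655.5 - 5.5P = 598 + 6P, so 57.5 = 11.5P and P* = 5.
Then Q* = 655.5 - 5.5(5) = 628.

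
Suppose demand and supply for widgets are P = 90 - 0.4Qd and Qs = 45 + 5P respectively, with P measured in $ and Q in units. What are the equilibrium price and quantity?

P* = 24, Q* = 165

In direct form, Qd = 225 - 2.5P.
At equilibrium Qd = Qs, so 225 - 2.5P = 45 + 5P; collecting terms, 180 = 7.5P and P* = 24.
Substitute back: Q* = 225 - 2.5(24) = 165.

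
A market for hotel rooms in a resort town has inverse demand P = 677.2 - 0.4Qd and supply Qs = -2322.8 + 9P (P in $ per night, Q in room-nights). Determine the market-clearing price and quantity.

In direct form, Qd = 1693 - 2.5P.
The market clears where 1693 - 2.5P = -2322.8 + 9P. Rearranging, 11.5P = 4015.8, hence P* = 349.2.
Plugging P* into demand: Q* = 1693 - 2.5(349.2) = 820.

P* = 349.2, Q* = 820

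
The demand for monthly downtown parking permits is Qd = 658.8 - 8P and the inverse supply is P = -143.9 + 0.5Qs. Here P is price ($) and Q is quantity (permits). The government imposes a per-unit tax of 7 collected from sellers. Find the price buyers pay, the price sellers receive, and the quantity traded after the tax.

P_b = 38.5, P_s = 31.5, Q = 350.8

In direct form, Qs = 287.8 + 2P.
The tax drives a wedge P_b - P_s = 7. Substituting P_s = P_b - 7 into supply: Qs = 273.8 + 2P_b.
Market clearing requires 658.8 - 8P_b = 273.8 + 2P_b; hence 385 = 10P_b and P_b = 38.5.
Then P_s = 38.5 - 7 = 31.5 and Q = 658.8 - 8(38.5) = 350.8.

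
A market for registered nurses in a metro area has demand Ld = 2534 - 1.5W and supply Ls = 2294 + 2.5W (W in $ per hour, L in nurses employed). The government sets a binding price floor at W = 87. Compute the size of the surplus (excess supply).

Surplus = 108

With W fixed at 87, quantity demanded is 2403.5 and quantity supplied is 2511.5.
Surplus = Ls - Ld = 2511.5 - 2403.5 = 108.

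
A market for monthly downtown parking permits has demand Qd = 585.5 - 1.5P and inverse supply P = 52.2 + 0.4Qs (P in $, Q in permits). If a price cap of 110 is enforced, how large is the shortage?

Shortage = 276

Rewriting in direct form: Qs = -130.5 + 2.5P.
Evaluating both curves at the ceiling price 110 gives Qd = 420.5, Qs = 144.5.
Shortage = Qd - Qs = 420.5 - 144.5 = 276.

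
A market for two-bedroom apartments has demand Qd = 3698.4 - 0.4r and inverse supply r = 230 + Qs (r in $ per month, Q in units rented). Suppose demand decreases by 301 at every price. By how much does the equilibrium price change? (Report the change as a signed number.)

Solving each curve for Q: Qs = -230 + r.
At equilibrium Qd = Qs, so 3698.4 - 0.4r = -230 + r; collecting terms, 3928.4 = 1.4r and r* = 2806.
Plugging r* into demand: Q* = 3698.4 - 0.4(2806) = 2576.
After the shift, demand is Qd = 3397.4 - 0.4r.
New equilibrium: 3627.4 = 1.4r, so r = 2591 and Q = 2361.
Δr = 2591 - 2806 = -215.

Δr = -215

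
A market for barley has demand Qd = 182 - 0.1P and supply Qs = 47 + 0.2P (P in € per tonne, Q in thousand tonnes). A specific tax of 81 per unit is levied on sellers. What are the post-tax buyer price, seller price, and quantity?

P_b = 504, P_s = 423, Q = 131.6

The tax drives a wedge P_b - P_s = 81. Substituting P_s = P_b - 81 into supply: Qs = 30.8 + 0.2P_b.
Set Qd = Qs: 182 - 0.1P_b = 30.8 + 0.2P_b, so 151.2 = 0.3P_b and P_b = 504.
So P_s = 423 and the quantity traded is Q = 182 - 0.1(504) = 131.6.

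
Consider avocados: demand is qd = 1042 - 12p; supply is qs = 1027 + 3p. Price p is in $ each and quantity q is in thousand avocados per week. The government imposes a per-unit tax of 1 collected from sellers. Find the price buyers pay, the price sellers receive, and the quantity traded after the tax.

Sellers keep p_s = p_b - 1 per unit, so supply in terms of the buyer price is qs = 1024 + 3p_b.
Equate demand and the shifted supply: 1042 - 12p_b = 1024 + 3p_b, giving 15p_b = 18, so p_b = 1.2.
Then p_s = 1.2 - 1 = 0.2 and q = 1042 - 12(1.2) = 1027.6.

p_b = 1.2, p_s = 0.2, q = 1027.6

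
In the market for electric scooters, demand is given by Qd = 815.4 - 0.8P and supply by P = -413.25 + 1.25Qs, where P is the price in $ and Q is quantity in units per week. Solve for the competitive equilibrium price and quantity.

P* = 303, Q* = 573

Solving each curve for Q: Qs = 330.6 + 0.8P.
At equilibrium Qd = Qs, so 815.4 - 0.8P = 330.6 + 0.8P; collecting terms, 484.8 = 1.6P and P* = 303.
Plugging P* into demand: Q* = 815.4 - 0.8(303) = 573.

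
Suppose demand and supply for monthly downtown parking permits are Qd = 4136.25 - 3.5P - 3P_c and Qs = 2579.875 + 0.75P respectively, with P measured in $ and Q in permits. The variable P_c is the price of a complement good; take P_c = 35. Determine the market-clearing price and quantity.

With P_c = 35, demand is Qd = 4031.25 - 3.5P.
The market clears where 4031.25 - 3.5P = 2579.875 + 0.75P. Rearranging, 4.25P = 1451.375, hence P* = 341.5.
Plugging P* into demand: Q* = 4031.25 - 3.5(341.5) = 2836.

P* = 341.5, Q* = 2836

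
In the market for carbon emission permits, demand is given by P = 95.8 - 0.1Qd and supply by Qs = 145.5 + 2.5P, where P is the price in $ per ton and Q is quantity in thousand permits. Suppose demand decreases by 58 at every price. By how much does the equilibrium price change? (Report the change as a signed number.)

Inverting to quantity form: Qd = 958 - 10P.
Set Qd = Qs: 958 - 10P = 145.5 + 2.5P, so 812.5 = 12.5P and P* = 65.
Substitute back: Q* = 958 - 10(65) = 308.
After the shift, demand is Qd = 900 - 10P.
New equilibrium: 754.5 = 12.5P, so P = 60.36 and Q = 296.4.
ΔP = 60.36 - 65 = -4.64.

ΔP = -4.64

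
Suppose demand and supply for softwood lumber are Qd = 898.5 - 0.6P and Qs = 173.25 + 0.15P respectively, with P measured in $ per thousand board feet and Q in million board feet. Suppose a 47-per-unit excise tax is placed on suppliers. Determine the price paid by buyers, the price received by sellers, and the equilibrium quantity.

P_b = 976.4, P_s = 929.4, Q = 312.66

The tax drives a wedge P_b - P_s = 47. Substituting P_s = P_b - 47 into supply: Qs = 166.2 + 0.15P_b.
Equate demand and the shifted supply: 898.5 - 0.6P_b = 166.2 + 0.15P_b, giving 0.75P_b = 732.3, so P_b = 976.4.
So P_s = 929.4 and the quantity traded is Q = 898.5 - 0.6(976.4) = 312.66.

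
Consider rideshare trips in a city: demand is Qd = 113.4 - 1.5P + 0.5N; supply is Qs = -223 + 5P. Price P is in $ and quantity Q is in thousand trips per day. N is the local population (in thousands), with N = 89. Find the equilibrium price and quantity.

P* = 58.6, Q* = 70

With N = 89, demand is Qd = 157.9 - 1.5P.
The market clears where 157.9 - 1.5P = -223 + 5P. Rearranging, 6.5P = 380.9, hence P* = 58.6.
From the demand curve, Q* = 157.9 - 1.5(58.6) = 70.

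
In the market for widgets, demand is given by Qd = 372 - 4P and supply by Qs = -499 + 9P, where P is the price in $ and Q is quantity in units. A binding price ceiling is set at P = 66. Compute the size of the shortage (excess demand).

Shortage = 13

With P fixed at 66, quantity demanded is 108 and quantity supplied is 95.
Shortage = Qd - Qs = 108 - 95 = 13.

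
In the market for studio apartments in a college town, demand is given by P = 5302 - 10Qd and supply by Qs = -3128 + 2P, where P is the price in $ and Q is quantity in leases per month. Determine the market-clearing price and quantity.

Rewriting in direct form: Qd = 530.2 - 0.1P.
Equating demand and supply, 530.2 - 0.1P = -3128 + 2P gives 2.1P = 3658.2, so P* = 1742.
Then Q* = 530.2 - 0.1(1742) = 356.

P* = 1742, Q* = 356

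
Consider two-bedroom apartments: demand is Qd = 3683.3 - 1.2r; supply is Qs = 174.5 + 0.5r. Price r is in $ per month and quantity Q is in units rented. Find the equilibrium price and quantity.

r* = 2064, Q* = 1206.5

Equating demand and supply, 3683.3 - 1.2r = 174.5 + 0.5r gives 1.7r = 3508.8, so r* = 2064.
From the demand curve, Q* = 3683.3 - 1.2(2064) = 1206.5.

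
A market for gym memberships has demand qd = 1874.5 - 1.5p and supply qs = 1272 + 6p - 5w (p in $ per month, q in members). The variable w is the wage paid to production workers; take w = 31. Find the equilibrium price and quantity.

With w = 31, supply is qs = 1117 + 6p.
At equilibrium qd = qs, so 1874.5 - 1.5p = 1117 + 6p; collecting terms, 757.5 = 7.5p and p* = 101.
Then q* = 1874.5 - 1.5(101) = 1723.

p* = 101, q* = 1723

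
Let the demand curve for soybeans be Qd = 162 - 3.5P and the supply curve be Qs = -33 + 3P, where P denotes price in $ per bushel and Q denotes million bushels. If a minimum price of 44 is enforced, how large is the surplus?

Surplus = 91

At P = 44: Qd = 8 and Qs = 99.
Surplus = Qs - Qd = 99 - 8 = 91.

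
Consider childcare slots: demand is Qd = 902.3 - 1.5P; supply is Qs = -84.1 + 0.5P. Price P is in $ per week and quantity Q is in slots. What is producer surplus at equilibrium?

Set Qd = Qs: 902.3 - 1.5P = -84.1 + 0.5P, so 986.4 = 2P and P* = 493.2.
From the demand curve, Q* = 902.3 - 1.5(493.2) = 162.5.
Supply choke price (Qs = 0): P = 168.2. Producer surplus = ½ × (493.2 - 168.2) × 162.5 = 26406.25.

Producer surplus = 26406.25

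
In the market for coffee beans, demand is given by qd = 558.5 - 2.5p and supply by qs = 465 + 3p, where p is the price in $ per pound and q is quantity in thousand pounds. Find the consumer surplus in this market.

Consumer surplus = 53251.2

The market clears where 558.5 - 2.5p = 465 + 3p. Rearranging, 5.5p = 93.5, hence p* = 17.
From the demand curve, q* = 558.5 - 2.5(17) = 516.
Demand choke price (qd = 0): p = 558.5/2.5 = 223.4. Consumer surplus = ½ × (223.4 - 17) × 516 = 53251.2.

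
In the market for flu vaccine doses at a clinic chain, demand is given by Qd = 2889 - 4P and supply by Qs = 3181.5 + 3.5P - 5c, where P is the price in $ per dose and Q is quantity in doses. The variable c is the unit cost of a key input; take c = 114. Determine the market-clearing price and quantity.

P* = 37, Q* = 2741

With c = 114, supply is Qs = 2611.5 + 3.5P.
At equilibrium Qd = Qs, so 2889 - 4P = 2611.5 + 3.5P; collecting terms, 277.5 = 7.5P and P* = 37.
Plugging P* into demand: Q* = 2889 - 4(37) = 2741.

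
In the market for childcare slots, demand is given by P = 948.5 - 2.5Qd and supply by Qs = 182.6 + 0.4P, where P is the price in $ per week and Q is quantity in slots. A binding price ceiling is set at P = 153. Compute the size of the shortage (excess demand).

Shortage = 74.4

Solving each curve for Q: Qd = 379.4 - 0.4P.
With P fixed at 153, quantity demanded is 318.2 and quantity supplied is 243.8.
Shortage = Qd - Qs = 318.2 - 243.8 = 74.4.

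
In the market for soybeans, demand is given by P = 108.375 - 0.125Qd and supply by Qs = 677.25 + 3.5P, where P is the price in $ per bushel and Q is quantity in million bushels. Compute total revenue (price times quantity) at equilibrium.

Total revenue = 12127.5

Inverting to quantity form: Qd = 867 - 8P.
Equating demand and supply, 867 - 8P = 677.25 + 3.5P gives 11.5P = 189.75, so P* = 16.5.
Substitute back: Q* = 867 - 8(16.5) = 735.
Total revenue = P* × Q* = 16.5 × 735 = 12127.5.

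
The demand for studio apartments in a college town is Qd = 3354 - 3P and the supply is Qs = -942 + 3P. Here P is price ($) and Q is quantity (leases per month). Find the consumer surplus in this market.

At equilibrium Qd = Qs, so 3354 - 3P = -942 + 3P; collecting terms, 4296 = 6P and P* = 716.
Plugging P* into demand: Q* = 3354 - 3(716) = 1206.
Demand choke price (Qd = 0): P = 3354/3 = 1118. Consumer surplus = ½ × (1118 - 716) × 1206 = 242406.

Consumer surplus = 242406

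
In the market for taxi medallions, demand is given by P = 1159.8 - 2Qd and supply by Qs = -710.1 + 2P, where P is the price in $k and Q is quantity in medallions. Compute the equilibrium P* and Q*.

Inverting to quantity form: Qd = 579.9 - 0.5P.
Equating demand and supply, 579.9 - 0.5P = -710.1 + 2P gives 2.5P = 1290, so P* = 516.
Then Q* = 579.9 - 0.5(516) = 321.9.

P* = 516, Q* = 321.9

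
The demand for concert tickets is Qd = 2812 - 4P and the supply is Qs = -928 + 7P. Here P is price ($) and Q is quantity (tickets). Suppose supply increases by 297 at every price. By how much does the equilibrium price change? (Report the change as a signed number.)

The market clears where 2812 - 4P = -928 + 7P. Rearranging, 11P = 3740, hence P* = 340.
Substitute back: Q* = 2812 - 4(340) = 1452.
After the shift, supply is Qs = -631 + 7P.
Re-solving, 11P = 3443 gives P = 313 and Q = 1560.
ΔP = 313 - 340 = -27.

ΔP = -27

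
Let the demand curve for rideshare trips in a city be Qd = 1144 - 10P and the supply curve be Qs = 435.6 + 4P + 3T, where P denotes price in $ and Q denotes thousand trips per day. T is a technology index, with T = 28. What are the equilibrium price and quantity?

P* = 44.6, Q* = 698

With T = 28, supply is Qs = 519.6 + 4P.
At equilibrium Qd = Qs, so 1144 - 10P = 519.6 + 4P; collecting terms, 624.4 = 14P and P* = 44.6.
Plugging P* into demand: Q* = 1144 - 10(44.6) = 698.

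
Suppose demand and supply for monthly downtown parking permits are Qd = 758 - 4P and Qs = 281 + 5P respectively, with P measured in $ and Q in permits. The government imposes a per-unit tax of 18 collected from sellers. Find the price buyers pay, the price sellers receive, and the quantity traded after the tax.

With a tax of 18 on sellers, they supply based on the net price P_s = P_b - 18, so Qs = 191 + 5P_b.
Market clearing requires 758 - 4P_b = 191 + 5P_b; hence 567 = 9P_b and P_b = 63.
Then P_s = 63 - 18 = 45 and Q = 758 - 4(63) = 506.

P_b = 63, P_s = 45, Q = 506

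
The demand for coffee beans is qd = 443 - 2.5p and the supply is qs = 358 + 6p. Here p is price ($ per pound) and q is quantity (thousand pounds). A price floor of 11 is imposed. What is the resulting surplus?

Surplus = 8.5

Evaluating both curves at the floor price 11 gives qd = 415.5, qs = 424.
Surplus = qs - qd = 424 - 415.5 = 8.5.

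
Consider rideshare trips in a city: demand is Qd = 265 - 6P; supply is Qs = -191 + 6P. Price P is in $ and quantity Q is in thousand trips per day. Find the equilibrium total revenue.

Total revenue = 1406

Set Qd = Qs: 265 - 6P = -191 + 6P, so 456 = 12P and P* = 38.
Plugging P* into demand: Q* = 265 - 6(38) = 37.
Total revenue = P* × Q* = 38 × 37 = 1406.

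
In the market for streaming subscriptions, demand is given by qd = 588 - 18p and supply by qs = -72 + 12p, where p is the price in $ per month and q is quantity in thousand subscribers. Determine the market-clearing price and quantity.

Set qd = qs: 588 - 18p = -72 + 12p, so 660 = 30p and p* = 22.
Plugging p* into demand: q* = 588 - 18(22) = 192.

p* = 22, q* = 192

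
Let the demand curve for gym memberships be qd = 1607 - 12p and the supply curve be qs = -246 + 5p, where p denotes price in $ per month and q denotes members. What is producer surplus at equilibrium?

Producer surplus = 8940.1

Set qd = qs: 1607 - 12p = -246 + 5p, so 1853 = 17p and p* = 109.
Then q* = 1607 - 12(109) = 299.
Supply choke price (qs = 0): p = 49.2. Producer surplus = ½ × (109 - 49.2) × 299 = 8940.1.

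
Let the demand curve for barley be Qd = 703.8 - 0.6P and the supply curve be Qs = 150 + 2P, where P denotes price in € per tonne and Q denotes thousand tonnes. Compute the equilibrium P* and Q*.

P* = 213, Q* = 576

Set Qd = Qs: 703.8 - 0.6P = 150 + 2P, so 553.8 = 2.6P and P* = 213.
From the demand curve, Q* = 703.8 - 0.6(213) = 576.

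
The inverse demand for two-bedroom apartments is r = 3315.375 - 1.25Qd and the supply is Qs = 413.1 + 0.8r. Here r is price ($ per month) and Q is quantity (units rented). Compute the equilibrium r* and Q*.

Solving each curve for Q: Qd = 2652.3 - 0.8r.
Set Qd = Qs: 2652.3 - 0.8r = 413.1 + 0.8r, so 2239.2 = 1.6r and r* = 1399.5.
From the demand curve, Q* = 2652.3 - 0.8(1399.5) = 1532.7.

r* = 1399.5, Q* = 1532.7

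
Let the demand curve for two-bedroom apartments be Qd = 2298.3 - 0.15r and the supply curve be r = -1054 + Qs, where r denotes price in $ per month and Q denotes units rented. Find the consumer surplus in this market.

Consumer surplus = 15208320

Inverting to quantity form: Qs = 1054 + r.
At equilibrium Qd = Qs, so 2298.3 - 0.15r = 1054 + r; collecting terms, 1244.3 = 1.15r and r* = 1082.
Plugging r* into demand: Q* = 2298.3 - 0.15(1082) = 2136.
Demand choke price (Qd = 0): r = 2298.3/0.15 = 15322. Consumer surplus = ½ × (15322 - 1082) × 2136 = 15208320.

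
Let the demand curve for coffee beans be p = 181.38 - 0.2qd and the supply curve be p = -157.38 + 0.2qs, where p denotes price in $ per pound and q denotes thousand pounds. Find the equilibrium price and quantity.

p* = 12, q* = 846.9

Solving each curve for q: qd = 906.9 - 5p and qs = 786.9 + 5p.
Equating demand and supply, 906.9 - 5p = 786.9 + 5p gives 10p = 120, so p* = 12.
From the demand curve, q* = 906.9 - 5(12) = 846.9.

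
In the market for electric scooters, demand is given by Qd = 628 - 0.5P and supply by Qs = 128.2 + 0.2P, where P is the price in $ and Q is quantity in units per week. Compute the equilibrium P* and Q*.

P* = 714, Q* = 271

The market clears where 628 - 0.5P = 128.2 + 0.2P. Rearranging, 0.7P = 499.8, hence P* = 714.
From the demand curve, Q* = 628 - 0.5(714) = 271.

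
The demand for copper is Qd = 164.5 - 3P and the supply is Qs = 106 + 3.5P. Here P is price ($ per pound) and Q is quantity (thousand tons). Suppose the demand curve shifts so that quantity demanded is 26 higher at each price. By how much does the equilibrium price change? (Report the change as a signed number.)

ΔP = 4

Equating demand and supply, 164.5 - 3P = 106 + 3.5P gives 6.5P = 58.5, so P* = 9.
Plugging P* into demand: Q* = 164.5 - 3(9) = 137.5.
After the shift, demand is Qd = 190.5 - 3P.
New equilibrium: 84.5 = 6.5P, so P = 13 and Q = 151.5.
ΔP = 13 - 9 = 4.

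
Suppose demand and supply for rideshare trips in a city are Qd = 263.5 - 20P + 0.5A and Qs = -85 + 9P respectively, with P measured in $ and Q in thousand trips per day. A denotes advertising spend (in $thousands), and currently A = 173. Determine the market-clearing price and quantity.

With A = 173, demand is Qd = 350 - 20P.
Set Qd = Qs: 350 - 20P = -85 + 9P, so 435 = 29P and P* = 15.
From the demand curve, Q* = 350 - 20(15) = 50.

P* = 15, Q* = 50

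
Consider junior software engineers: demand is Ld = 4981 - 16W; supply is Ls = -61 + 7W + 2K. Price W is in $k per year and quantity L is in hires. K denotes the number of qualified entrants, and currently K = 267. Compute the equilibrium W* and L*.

With K = 267, supply is Ls = 473 + 7W.
At equilibrium Ld = Ls, so 4981 - 16W = 473 + 7W; collecting terms, 4508 = 23W and W* = 196.
Then L* = 4981 - 16(196) = 1845.

W* = 196, L* = 1845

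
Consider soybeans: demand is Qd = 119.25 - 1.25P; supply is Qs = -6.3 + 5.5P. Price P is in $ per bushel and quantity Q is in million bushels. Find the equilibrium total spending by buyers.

Total spending by buyers = 1785.6

Equating demand and supply, 119.25 - 1.25P = -6.3 + 5.5P gives 6.75P = 125.55, so P* = 18.6.
Plugging P* into demand: Q* = 119.25 - 1.25(18.6) = 96.
Total spending by buyers = P* × Q* = 18.6 × 96 = 1785.6.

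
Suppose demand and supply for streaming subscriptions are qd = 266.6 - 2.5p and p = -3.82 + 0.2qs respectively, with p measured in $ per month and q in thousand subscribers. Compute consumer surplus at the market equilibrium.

Consumer surplus = 6778.562

In direct form, qs = 19.1 + 5p.
The market clears where 266.6 - 2.5p = 19.1 + 5p. Rearranging, 7.5p = 247.5, hence p* = 33.
Then q* = 266.6 - 2.5(33) = 184.1.
Demand choke price (qd = 0): p = 266.6/2.5 = 106.64. Consumer surplus = ½ × (106.64 - 33) × 184.1 = 6778.562.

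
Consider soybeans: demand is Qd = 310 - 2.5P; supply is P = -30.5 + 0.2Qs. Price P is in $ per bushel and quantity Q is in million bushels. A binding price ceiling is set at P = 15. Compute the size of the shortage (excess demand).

In direct form, Qs = 152.5 + 5P.
Evaluating both curves at the ceiling price 15 gives Qd = 272.5, Qs = 227.5.
Shortage = Qd - Qs = 272.5 - 227.5 = 45.

Shortage = 45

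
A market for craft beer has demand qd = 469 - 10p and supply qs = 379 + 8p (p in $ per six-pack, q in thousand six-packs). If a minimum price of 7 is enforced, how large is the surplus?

Surplus = 36

At p = 7: qd = 399 and qs = 435.
Surplus = qs - qd = 435 - 399 = 36.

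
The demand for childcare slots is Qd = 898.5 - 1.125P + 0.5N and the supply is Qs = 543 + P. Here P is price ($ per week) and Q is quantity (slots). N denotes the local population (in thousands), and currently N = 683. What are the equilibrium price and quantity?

P* = 328, Q* = 871

With N = 683, demand is Qd = 1240 - 1.125P.
At equilibrium Qd = Qs, so 1240 - 1.125P = 543 + P; collecting terms, 697 = 2.125P and P* = 328.
Then Q* = 1240 - 1.125(328) = 871.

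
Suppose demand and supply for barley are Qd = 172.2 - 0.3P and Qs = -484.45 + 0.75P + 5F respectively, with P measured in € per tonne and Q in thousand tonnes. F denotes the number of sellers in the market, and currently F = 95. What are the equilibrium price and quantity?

P* = 173, Q* = 120.3

With F = 95, supply is Qs = -9.45 + 0.75P.
Set Qd = Qs: 172.2 - 0.3P = -9.45 + 0.75P, so 181.65 = 1.05P and P* = 173.
Substitute back: Q* = 172.2 - 0.3(173) = 120.3.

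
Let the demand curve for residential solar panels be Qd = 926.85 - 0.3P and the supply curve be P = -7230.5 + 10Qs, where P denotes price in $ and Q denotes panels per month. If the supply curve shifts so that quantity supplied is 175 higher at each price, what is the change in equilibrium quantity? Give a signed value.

In direct form, Qs = 723.05 + 0.1P.
Set Qd = Qs: 926.85 - 0.3P = 723.05 + 0.1P, so 203.8 = 0.4P and P* = 509.5.
Plugging P* into demand: Q* = 926.85 - 0.3(509.5) = 774.
After the shift, supply is Qs = 898.05 + 0.1P.
New equilibrium: 28.8 = 0.4P, so P = 72 and Q = 905.25.
ΔQ = 905.25 - 774 = 131.25.

ΔQ = 131.25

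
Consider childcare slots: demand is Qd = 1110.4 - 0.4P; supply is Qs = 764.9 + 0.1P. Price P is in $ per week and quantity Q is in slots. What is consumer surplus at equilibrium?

Consumer surplus = 869445

At equilibrium Qd = Qs, so 1110.4 - 0.4P = 764.9 + 0.1P; collecting terms, 345.5 = 0.5P and P* = 691.
Plugging P* into demand: Q* = 1110.4 - 0.4(691) = 834.
Demand choke price (Qd = 0): P = 1110.4/0.4 = 2776. Consumer surplus = ½ × (2776 - 691) × 834 = 869445.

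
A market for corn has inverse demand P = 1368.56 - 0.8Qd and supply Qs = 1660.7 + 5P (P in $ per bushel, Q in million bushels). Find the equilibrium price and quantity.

P* = 8, Q* = 1700.7

Inverting to quantity form: Qd = 1710.7 - 1.25P.
Equating demand and supply, 1710.7 - 1.25P = 1660.7 + 5P gives 6.25P = 50, so P* = 8.
Substitute back: Q* = 1710.7 - 1.25(8) = 1700.7.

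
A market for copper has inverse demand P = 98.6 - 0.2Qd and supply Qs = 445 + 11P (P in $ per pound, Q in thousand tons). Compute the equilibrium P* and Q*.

Rewriting in direct form: Qd = 493 - 5P.
Set Qd = Qs: 493 - 5P = 445 + 11P, so 48 = 16P and P* = 3.
Substitute back: Q* = 493 - 5(3) = 478.

P* = 3, Q* = 478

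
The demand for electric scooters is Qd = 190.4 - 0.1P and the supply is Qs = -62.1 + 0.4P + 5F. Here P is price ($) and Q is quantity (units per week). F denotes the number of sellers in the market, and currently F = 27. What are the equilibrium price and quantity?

P* = 235, Q* = 166.9

With F = 27, supply is Qs = 72.9 + 0.4P.
Set Qd = Qs: 190.4 - 0.1P = 72.9 + 0.4P, so 117.5 = 0.5P and P* = 235.
From the demand curve, Q* = 190.4 - 0.1(235) = 166.9.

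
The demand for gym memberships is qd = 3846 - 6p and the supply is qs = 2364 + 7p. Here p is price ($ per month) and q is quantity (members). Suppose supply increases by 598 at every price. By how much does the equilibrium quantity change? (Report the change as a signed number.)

Set qd = qs: 3846 - 6p = 2364 + 7p, so 1482 = 13p and p* = 114.
Then q* = 3846 - 6(114) = 3162.
After the shift, supply is qs = 2962 + 7p.
Re-solving, 13p = 884 gives p = 68 and q = 3438.
Δq = 3438 - 3162 = 276.

Δq = 276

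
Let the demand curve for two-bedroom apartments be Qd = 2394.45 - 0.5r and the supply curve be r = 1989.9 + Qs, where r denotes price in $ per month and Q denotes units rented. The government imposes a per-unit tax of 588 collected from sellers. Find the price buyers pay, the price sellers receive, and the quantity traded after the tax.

r_b = 3314.9, r_s = 2726.9, Q = 737

Solving each curve for Q: Qs = -1989.9 + r.
Sellers keep r_s = r_b - 588 per unit, so supply in terms of the buyer price is Qs = -2577.9 + r_b.
Set Qd = Qs: 2394.45 - 0.5r_b = -2577.9 + r_b, so 4972.35 = 1.5r_b and r_b = 3314.9.
Then r_s = 3314.9 - 588 = 2726.9 and Q = 2394.45 - 0.5(3314.9) = 737.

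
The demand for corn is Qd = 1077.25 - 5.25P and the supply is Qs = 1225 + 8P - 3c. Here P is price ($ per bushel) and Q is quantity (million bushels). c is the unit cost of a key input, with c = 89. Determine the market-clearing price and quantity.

P* = 9, Q* = 1030

With c = 89, supply is Qs = 958 + 8P.
Set Qd = Qs: 1077.25 - 5.25P = 958 + 8P, so 119.25 = 13.25P and P* = 9.
Then Q* = 1077.25 - 5.25(9) = 1030.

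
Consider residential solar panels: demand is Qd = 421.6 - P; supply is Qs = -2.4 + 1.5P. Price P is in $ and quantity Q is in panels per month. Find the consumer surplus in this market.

Set Qd = Qs: 421.6 - P = -2.4 + 1.5P, so 424 = 2.5P and P* = 169.6.
Substitute back: Q* = 421.6 - 169.6 = 252.
Demand choke price (Qd = 0): P = 421.6. Consumer surplus = ½ × (421.6 - 169.6) × 252 = 31752.

Consumer surplus = 31752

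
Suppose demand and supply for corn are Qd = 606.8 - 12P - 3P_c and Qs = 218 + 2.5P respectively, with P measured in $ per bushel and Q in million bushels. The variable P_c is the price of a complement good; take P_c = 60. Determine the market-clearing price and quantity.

With P_c = 60, demand is Qd = 426.8 - 12P.
Set Qd = Qs: 426.8 - 12P = 218 + 2.5P, so 208.8 = 14.5P and P* = 14.4.
From the demand curve, Q* = 426.8 - 12(14.4) = 254.

P* = 14.4, Q* = 254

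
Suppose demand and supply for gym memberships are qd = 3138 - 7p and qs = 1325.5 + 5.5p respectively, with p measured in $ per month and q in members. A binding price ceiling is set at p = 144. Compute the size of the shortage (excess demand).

With p fixed at 144, quantity demanded is 2130 and quantity supplied is 2117.5.
Shortage = qd - qs = 2130 - 2117.5 = 12.5.

Shortage = 12.5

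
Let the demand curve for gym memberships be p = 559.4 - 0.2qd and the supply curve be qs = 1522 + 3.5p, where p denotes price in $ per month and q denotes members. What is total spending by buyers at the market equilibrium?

Rewriting in direct form: qd = 2797 - 5p.
At equilibrium qd = qs, so 2797 - 5p = 1522 + 3.5p; collecting terms, 1275 = 8.5p and p* = 150.
Substitute back: q* = 2797 - 5(150) = 2047.
Total spending by buyers = p* × q* = 150 × 2047 = 307050.

Total spending by buyers = 307050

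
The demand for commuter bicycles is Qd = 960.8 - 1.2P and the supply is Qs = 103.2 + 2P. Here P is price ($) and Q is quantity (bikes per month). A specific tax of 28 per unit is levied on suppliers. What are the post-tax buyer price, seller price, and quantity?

P_b = 285.5, P_s = 257.5, Q = 618.2

Suppliers keep P_s = P_b - 28 per unit, so supply in terms of the buyer price is Qs = 47.2 + 2P_b.
Market clearing requires 960.8 - 1.2P_b = 47.2 + 2P_b; hence 913.6 = 3.2P_b and P_b = 285.5.
So P_s = 257.5 and the quantity traded is Q = 960.8 - 1.2(285.5) = 618.2.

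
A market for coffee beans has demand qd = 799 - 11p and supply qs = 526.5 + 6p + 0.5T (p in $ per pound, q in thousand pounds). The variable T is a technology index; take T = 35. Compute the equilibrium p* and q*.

With T = 35, supply is qs = 544 + 6p.
Equating demand and supply, 799 - 11p = 544 + 6p gives 17p = 255, so p* = 15.
Substitute back: q* = 799 - 11(15) = 634.

p* = 15, q* = 634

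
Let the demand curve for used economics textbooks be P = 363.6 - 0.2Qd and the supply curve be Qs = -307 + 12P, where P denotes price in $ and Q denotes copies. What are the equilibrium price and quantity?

Rewriting in direct form: Qd = 1818 - 5P.
The market clears where 1818 - 5P = -307 + 12P. Rearranging, 17P = 2125, hence P* = 125.
Then Q* = 1818 - 5(125) = 1193.

P* = 125, Q* = 1193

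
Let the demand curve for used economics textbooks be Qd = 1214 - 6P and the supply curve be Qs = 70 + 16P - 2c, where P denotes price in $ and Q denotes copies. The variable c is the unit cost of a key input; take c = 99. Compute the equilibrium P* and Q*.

With c = 99, supply is Qs = -128 + 16P.
Set Qd = Qs: 1214 - 6P = -128 + 16P, so 1342 = 22P and P* = 61.
Plugging P* into demand: Q* = 1214 - 6(61) = 848.

P* = 61, Q* = 848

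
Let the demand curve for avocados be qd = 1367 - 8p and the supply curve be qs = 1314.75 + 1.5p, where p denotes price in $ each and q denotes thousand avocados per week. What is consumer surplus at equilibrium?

Set qd = qs: 1367 - 8p = 1314.75 + 1.5p, so 52.25 = 9.5p and p* = 5.5.
Plugging p* into demand: q* = 1367 - 8(5.5) = 1323.
Demand choke price (qd = 0): p = 1367/8 = 170.875. Consumer surplus = ½ × (170.875 - 5.5) × 1323 = 109395.5625.

Consumer surplus = 109395.5625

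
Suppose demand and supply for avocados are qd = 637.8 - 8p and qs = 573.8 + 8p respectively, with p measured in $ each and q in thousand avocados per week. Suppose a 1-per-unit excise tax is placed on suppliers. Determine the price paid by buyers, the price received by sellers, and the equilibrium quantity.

With a tax of 1 on suppliers, they supply based on the net price p_s = p_b - 1, so qs = 565.8 + 8p_b.
Market clearing requires 637.8 - 8p_b = 565.8 + 8p_b; hence 72 = 16p_b and p_b = 4.5.
Then p_s = 4.5 - 1 = 3.5 and q = 637.8 - 8(4.5) = 601.8.

p_b = 4.5, p_s = 3.5, q = 601.8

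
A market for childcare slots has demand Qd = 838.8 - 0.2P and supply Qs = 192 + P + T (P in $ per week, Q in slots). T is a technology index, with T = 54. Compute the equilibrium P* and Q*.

With T = 54, supply is Qs = 246 + P.
At equilibrium Qd = Qs, so 838.8 - 0.2P = 246 + P; collecting terms, 592.8 = 1.2P and P* = 494.
Plugging P* into demand: Q* = 838.8 - 0.2(494) = 740.

P* = 494, Q* = 740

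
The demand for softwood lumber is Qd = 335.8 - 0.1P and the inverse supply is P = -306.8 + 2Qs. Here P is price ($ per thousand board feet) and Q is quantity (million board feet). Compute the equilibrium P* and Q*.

In direct form, Qs = 153.4 + 0.5P.
Equating demand and supply, 335.8 - 0.1P = 153.4 + 0.5P gives 0.6P = 182.4, so P* = 304.
Plugging P* into demand: Q* = 335.8 - 0.1(304) = 305.4.

P* = 304, Q* = 305.4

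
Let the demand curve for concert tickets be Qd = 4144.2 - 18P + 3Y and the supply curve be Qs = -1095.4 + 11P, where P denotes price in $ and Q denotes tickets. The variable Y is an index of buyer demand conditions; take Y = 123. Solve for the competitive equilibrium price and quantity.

With Y = 123, demand is Qd = 4513.2 - 18P.
The market clears where 4513.2 - 18P = -1095.4 + 11P. Rearranging, 29P = 5608.6, hence P* = 193.4.
From the demand curve, Q* = 4513.2 - 18(193.4) = 1032.

P* = 193.4, Q* = 1032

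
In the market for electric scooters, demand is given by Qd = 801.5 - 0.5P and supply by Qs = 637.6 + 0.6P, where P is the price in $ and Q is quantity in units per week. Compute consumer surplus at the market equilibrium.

The market clears where 801.5 - 0.5P = 637.6 + 0.6P. Rearranging, 1.1P = 163.9, hence P* = 149.
Substitute back: Q* = 801.5 - 0.5(149) = 727.
Demand choke price (Qd = 0): P = 801.5/0.5 = 1603. Consumer surplus = ½ × (1603 - 149) × 727 = 528529.

Consumer surplus = 528529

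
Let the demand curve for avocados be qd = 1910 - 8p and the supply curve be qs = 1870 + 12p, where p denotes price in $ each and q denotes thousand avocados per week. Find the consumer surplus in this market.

The market clears where 1910 - 8p = 1870 + 12p. Rearranging, 20p = 40, hence p* = 2.
Then q* = 1910 - 8(2) = 1894.
Demand choke price (qd = 0): p = 1910/8 = 238.75. Consumer surplus = ½ × (238.75 - 2) × 1894 = 224202.25.

Consumer surplus = 224202.25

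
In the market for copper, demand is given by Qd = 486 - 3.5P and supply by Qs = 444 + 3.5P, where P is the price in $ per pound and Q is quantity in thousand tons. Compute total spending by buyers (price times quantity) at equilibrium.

Set Qd = Qs: 486 - 3.5P = 444 + 3.5P, so 42 = 7P and P* = 6.
From the demand curve, Q* = 486 - 3.5(6) = 465.
Total spending by buyers = P* × Q* = 6 × 465 = 2790.

Total spending by buyers = 2790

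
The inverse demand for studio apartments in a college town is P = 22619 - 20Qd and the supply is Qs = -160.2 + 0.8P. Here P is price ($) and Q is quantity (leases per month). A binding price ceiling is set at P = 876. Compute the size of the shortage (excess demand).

Rewriting in direct form: Qd = 1130.95 - 0.05P.
Evaluating both curves at the ceiling price 876 gives Qd = 1087.15, Qs = 540.6.
Shortage = Qd - Qs = 1087.15 - 540.6 = 546.55.

Shortage = 546.55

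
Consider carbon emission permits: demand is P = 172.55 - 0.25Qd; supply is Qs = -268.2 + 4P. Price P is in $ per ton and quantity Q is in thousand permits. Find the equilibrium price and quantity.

Inverting to quantity form: Qd = 690.2 - 4P.
Equating demand and supply, 690.2 - 4P = -268.2 + 4P gives 8P = 958.4, so P* = 119.8.
Then Q* = 690.2 - 4(119.8) = 211.

P* = 119.8, Q* = 211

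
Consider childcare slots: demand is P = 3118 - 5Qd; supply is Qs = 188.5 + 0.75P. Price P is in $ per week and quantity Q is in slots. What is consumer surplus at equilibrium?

Inverting to quantity form: Qd = 623.6 - 0.2P.
At equilibrium Qd = Qs, so 623.6 - 0.2P = 188.5 + 0.75P; collecting terms, 435.1 = 0.95P and P* = 458.
From the demand curve, Q* = 623.6 - 0.2(458) = 532.
Demand choke price (Qd = 0): P = 623.6/0.2 = 3118. Consumer surplus = ½ × (3118 - 458) × 532 = 707560.

Consumer surplus = 707560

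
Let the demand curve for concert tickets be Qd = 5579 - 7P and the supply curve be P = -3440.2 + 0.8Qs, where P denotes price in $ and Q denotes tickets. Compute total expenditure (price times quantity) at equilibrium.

Inverting to quantity form: Qs = 4300.25 + 1.25P.
Set Qd = Qs: 5579 - 7P = 4300.25 + 1.25P, so 1278.75 = 8.25P and P* = 155.
Then Q* = 5579 - 7(155) = 4494.
Total expenditure = P* × Q* = 155 × 4494 = 696570.

Total expenditure = 696570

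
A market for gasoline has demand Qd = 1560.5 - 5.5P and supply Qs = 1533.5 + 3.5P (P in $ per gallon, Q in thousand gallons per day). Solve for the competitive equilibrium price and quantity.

At equilibrium Qd = Qs, so 1560.5 - 5.5P = 1533.5 + 3.5P; collecting terms, 27 = 9P and P* = 3.
From the demand curve, Q* = 1560.5 - 5.5(3) = 1544.

P* = 3, Q* = 1544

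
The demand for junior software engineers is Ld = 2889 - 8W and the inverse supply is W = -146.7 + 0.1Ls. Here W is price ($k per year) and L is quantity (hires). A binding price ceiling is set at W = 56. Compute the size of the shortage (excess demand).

Rewriting in direct form: Ls = 1467 + 10W.
With W fixed at 56, quantity demanded is 2441 and quantity supplied is 2027.
Shortage = Ld - Ls = 2441 - 2027 = 414.

Shortage = 414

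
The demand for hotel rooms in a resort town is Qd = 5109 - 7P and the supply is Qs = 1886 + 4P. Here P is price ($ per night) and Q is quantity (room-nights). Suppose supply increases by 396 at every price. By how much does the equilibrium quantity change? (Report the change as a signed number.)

Equating demand and supply, 5109 - 7P = 1886 + 4P gives 11P = 3223, so P* = 293.
Then Q* = 5109 - 7(293) = 3058.
After the shift, supply is Qs = 2282 + 4P.
New equilibrium: 2827 = 11P, so P = 257 and Q = 3310.
ΔQ = 3310 - 3058 = 252.

ΔQ = 252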